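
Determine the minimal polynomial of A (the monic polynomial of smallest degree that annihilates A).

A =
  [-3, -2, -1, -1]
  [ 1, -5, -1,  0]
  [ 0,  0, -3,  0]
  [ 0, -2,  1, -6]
x^4 + 17*x^3 + 107*x^2 + 295*x + 300

The characteristic polynomial is χ_A(x) = (x + 3)*(x + 4)*(x + 5)^2, so the eigenvalues are known. The minimal polynomial is
  m_A(x) = Π_λ (x − λ)^{k_λ}
where k_λ is the size of the *largest* Jordan block for λ (equivalently, the smallest k with (A − λI)^k v = 0 for every generalised eigenvector v of λ).

  λ = -5: largest Jordan block has size 2, contributing (x + 5)^2
  λ = -4: largest Jordan block has size 1, contributing (x + 4)
  λ = -3: largest Jordan block has size 1, contributing (x + 3)

So m_A(x) = (x + 3)*(x + 4)*(x + 5)^2 = x^4 + 17*x^3 + 107*x^2 + 295*x + 300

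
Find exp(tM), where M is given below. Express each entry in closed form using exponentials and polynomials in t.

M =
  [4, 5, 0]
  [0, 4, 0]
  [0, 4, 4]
e^{tM} =
  [exp(4*t), 5*t*exp(4*t), 0]
  [0, exp(4*t), 0]
  [0, 4*t*exp(4*t), exp(4*t)]

Strategy: write M = P · J · P⁻¹ where J is a Jordan canonical form, so e^{tM} = P · e^{tJ} · P⁻¹, and e^{tJ} can be computed block-by-block.

M has Jordan form
J =
  [4, 1, 0]
  [0, 4, 0]
  [0, 0, 4]
(up to reordering of blocks).

Per-block formulas:
  For a 1×1 block at λ = 4: exp(t · [4]) = [e^(4t)].
  For a 2×2 Jordan block J_2(4): exp(t · J_2(4)) = e^(4t)·(I + t·N), where N is the 2×2 nilpotent shift.

After assembling e^{tJ} and conjugating by P, we get:

e^{tM} =
  [exp(4*t), 5*t*exp(4*t), 0]
  [0, exp(4*t), 0]
  [0, 4*t*exp(4*t), exp(4*t)]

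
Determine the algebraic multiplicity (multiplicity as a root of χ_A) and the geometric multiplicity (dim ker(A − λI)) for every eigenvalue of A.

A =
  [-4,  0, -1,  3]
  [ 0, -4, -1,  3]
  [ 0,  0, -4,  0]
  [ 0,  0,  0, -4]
λ = -4: alg = 4, geom = 3

Step 1 — factor the characteristic polynomial to read off the algebraic multiplicities:
  χ_A(x) = (x + 4)^4

Step 2 — compute geometric multiplicities via the rank-nullity identity g(λ) = n − rank(A − λI):
  rank(A − (-4)·I) = 1, so dim ker(A − (-4)·I) = n − 1 = 3

Summary:
  λ = -4: algebraic multiplicity = 4, geometric multiplicity = 3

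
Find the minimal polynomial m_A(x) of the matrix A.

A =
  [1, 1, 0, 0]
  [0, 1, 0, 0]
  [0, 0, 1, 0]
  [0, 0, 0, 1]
x^2 - 2*x + 1

The characteristic polynomial is χ_A(x) = (x - 1)^4, so the eigenvalues are known. The minimal polynomial is
  m_A(x) = Π_λ (x − λ)^{k_λ}
where k_λ is the size of the *largest* Jordan block for λ (equivalently, the smallest k with (A − λI)^k v = 0 for every generalised eigenvector v of λ).

  λ = 1: largest Jordan block has size 2, contributing (x − 1)^2

So m_A(x) = (x - 1)^2 = x^2 - 2*x + 1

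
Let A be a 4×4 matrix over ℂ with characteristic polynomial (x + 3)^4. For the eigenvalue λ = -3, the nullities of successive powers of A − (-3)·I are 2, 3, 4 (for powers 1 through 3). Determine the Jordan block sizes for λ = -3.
Block sizes for λ = -3: [3, 1]

From the dimensions of kernels of powers, the number of Jordan blocks of size at least j is d_j − d_{j−1} where d_j = dim ker(N^j) (with d_0 = 0). Computing the differences gives [2, 1, 1].
The number of blocks of size exactly k is (#blocks of size ≥ k) − (#blocks of size ≥ k + 1), so the partition is: 1 block(s) of size 1, 1 block(s) of size 3.
In nonincreasing order the block sizes are [3, 1].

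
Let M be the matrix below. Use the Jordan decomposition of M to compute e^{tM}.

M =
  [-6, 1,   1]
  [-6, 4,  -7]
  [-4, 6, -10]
e^{tM} =
  [-3*t^2*exp(-4*t) - 2*t*exp(-4*t) + exp(-4*t), 6*t^2*exp(-4*t) + t*exp(-4*t), -15*t^2*exp(-4*t)/2 + t*exp(-4*t)]
  [-4*t^2*exp(-4*t) - 6*t*exp(-4*t), 8*t^2*exp(-4*t) + 8*t*exp(-4*t) + exp(-4*t), -10*t^2*exp(-4*t) - 7*t*exp(-4*t)]
  [-2*t^2*exp(-4*t) - 4*t*exp(-4*t), 4*t^2*exp(-4*t) + 6*t*exp(-4*t), -5*t^2*exp(-4*t) - 6*t*exp(-4*t) + exp(-4*t)]

Strategy: write M = P · J · P⁻¹ where J is a Jordan canonical form, so e^{tM} = P · e^{tJ} · P⁻¹, and e^{tJ} can be computed block-by-block.

M has Jordan form
J =
  [-4,  1,  0]
  [ 0, -4,  1]
  [ 0,  0, -4]
(up to reordering of blocks).

Per-block formulas:
  For a 3×3 Jordan block J_3(-4): exp(t · J_3(-4)) = e^(-4t)·(I + t·N + (t^2/2)·N^2), where N is the 3×3 nilpotent shift.

After assembling e^{tJ} and conjugating by P, we get:

e^{tM} =
  [-3*t^2*exp(-4*t) - 2*t*exp(-4*t) + exp(-4*t), 6*t^2*exp(-4*t) + t*exp(-4*t), -15*t^2*exp(-4*t)/2 + t*exp(-4*t)]
  [-4*t^2*exp(-4*t) - 6*t*exp(-4*t), 8*t^2*exp(-4*t) + 8*t*exp(-4*t) + exp(-4*t), -10*t^2*exp(-4*t) - 7*t*exp(-4*t)]
  [-2*t^2*exp(-4*t) - 4*t*exp(-4*t), 4*t^2*exp(-4*t) + 6*t*exp(-4*t), -5*t^2*exp(-4*t) - 6*t*exp(-4*t) + exp(-4*t)]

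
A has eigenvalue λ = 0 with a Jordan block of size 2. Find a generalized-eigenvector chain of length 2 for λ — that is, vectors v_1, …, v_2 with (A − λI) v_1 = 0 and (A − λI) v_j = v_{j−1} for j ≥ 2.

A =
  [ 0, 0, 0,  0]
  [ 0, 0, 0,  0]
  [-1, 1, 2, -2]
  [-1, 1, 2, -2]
A Jordan chain for λ = 0 of length 2:
v_1 = (0, 0, -1, -1)ᵀ
v_2 = (1, 0, 0, 0)ᵀ

Let N = A − (0)·I. We want v_2 with N^2 v_2 = 0 but N^1 v_2 ≠ 0; then v_{j-1} := N · v_j for j = 2, …, 2.

Pick v_2 = (1, 0, 0, 0)ᵀ.
Then v_1 = N · v_2 = (0, 0, -1, -1)ᵀ.

Sanity check: (A − (0)·I) v_1 = (0, 0, 0, 0)ᵀ = 0. ✓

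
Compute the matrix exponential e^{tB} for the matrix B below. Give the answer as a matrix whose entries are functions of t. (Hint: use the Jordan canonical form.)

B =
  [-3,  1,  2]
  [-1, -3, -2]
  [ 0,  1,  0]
e^{tB} =
  [-t*exp(-2*t) + exp(-2*t), t*exp(-2*t), 2*t*exp(-2*t)]
  [t^2*exp(-2*t) - t*exp(-2*t), -t^2*exp(-2*t) - t*exp(-2*t) + exp(-2*t), -2*t^2*exp(-2*t) - 2*t*exp(-2*t)]
  [-t^2*exp(-2*t)/2, t^2*exp(-2*t)/2 + t*exp(-2*t), t^2*exp(-2*t) + 2*t*exp(-2*t) + exp(-2*t)]

Strategy: write B = P · J · P⁻¹ where J is a Jordan canonical form, so e^{tB} = P · e^{tJ} · P⁻¹, and e^{tJ} can be computed block-by-block.

B has Jordan form
J =
  [-2,  1,  0]
  [ 0, -2,  1]
  [ 0,  0, -2]
(up to reordering of blocks).

Per-block formulas:
  For a 3×3 Jordan block J_3(-2): exp(t · J_3(-2)) = e^(-2t)·(I + t·N + (t^2/2)·N^2), where N is the 3×3 nilpotent shift.

After assembling e^{tJ} and conjugating by P, we get:

e^{tB} =
  [-t*exp(-2*t) + exp(-2*t), t*exp(-2*t), 2*t*exp(-2*t)]
  [t^2*exp(-2*t) - t*exp(-2*t), -t^2*exp(-2*t) - t*exp(-2*t) + exp(-2*t), -2*t^2*exp(-2*t) - 2*t*exp(-2*t)]
  [-t^2*exp(-2*t)/2, t^2*exp(-2*t)/2 + t*exp(-2*t), t^2*exp(-2*t) + 2*t*exp(-2*t) + exp(-2*t)]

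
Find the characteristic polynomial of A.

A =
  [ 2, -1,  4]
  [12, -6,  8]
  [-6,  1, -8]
x^3 + 12*x^2 + 48*x + 64

Expanding det(x·I − A) (e.g. by cofactor expansion or by noting that A is similar to its Jordan form J, which has the same characteristic polynomial as A) gives
  χ_A(x) = x^3 + 12*x^2 + 48*x + 64
which factors as (x + 4)^3. The eigenvalues (with algebraic multiplicities) are λ = -4 with multiplicity 3.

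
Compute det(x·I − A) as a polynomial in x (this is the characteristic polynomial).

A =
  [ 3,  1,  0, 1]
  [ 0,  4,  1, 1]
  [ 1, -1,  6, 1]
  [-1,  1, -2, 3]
x^4 - 16*x^3 + 96*x^2 - 256*x + 256

Expanding det(x·I − A) (e.g. by cofactor expansion or by noting that A is similar to its Jordan form J, which has the same characteristic polynomial as A) gives
  χ_A(x) = x^4 - 16*x^3 + 96*x^2 - 256*x + 256
which factors as (x - 4)^4. The eigenvalues (with algebraic multiplicities) are λ = 4 with multiplicity 4.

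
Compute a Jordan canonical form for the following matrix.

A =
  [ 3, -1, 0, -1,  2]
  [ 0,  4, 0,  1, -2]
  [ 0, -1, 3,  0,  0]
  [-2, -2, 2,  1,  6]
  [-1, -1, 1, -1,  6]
J_2(3) ⊕ J_1(3) ⊕ J_2(4)

The characteristic polynomial is
  det(x·I − A) = x^5 - 17*x^4 + 115*x^3 - 387*x^2 + 648*x - 432 = (x - 4)^2*(x - 3)^3

Eigenvalues and multiplicities (the geometric multiplicity of λ is n − rank(A − λI), which equals the number of Jordan blocks for λ):
  λ = 3: algebraic multiplicity = 3, geometric multiplicity = 2
  λ = 4: algebraic multiplicity = 2, geometric multiplicity = 1

Determining the block sizes for each eigenvalue:
  λ = 3: 2 blocks summing to 3 forces exactly one block of size 2 and the rest size 1 → block sizes [2, 1]
  λ = 4: one block (gm = 1), so the single block has size am = 2 → block sizes [2]

Assembling the blocks gives a Jordan form
J =
  [3, 1, 0, 0, 0]
  [0, 3, 0, 0, 0]
  [0, 0, 3, 0, 0]
  [0, 0, 0, 4, 1]
  [0, 0, 0, 0, 4]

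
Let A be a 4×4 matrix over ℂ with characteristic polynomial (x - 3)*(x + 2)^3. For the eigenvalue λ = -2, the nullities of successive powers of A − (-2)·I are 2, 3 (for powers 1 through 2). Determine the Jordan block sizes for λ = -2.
Block sizes for λ = -2: [2, 1]

From the dimensions of kernels of powers, the number of Jordan blocks of size at least j is d_j − d_{j−1} where d_j = dim ker(N^j) (with d_0 = 0). Computing the differences gives [2, 1].
The number of blocks of size exactly k is (#blocks of size ≥ k) − (#blocks of size ≥ k + 1), so the partition is: 1 block(s) of size 1, 1 block(s) of size 2.
In nonincreasing order the block sizes are [2, 1].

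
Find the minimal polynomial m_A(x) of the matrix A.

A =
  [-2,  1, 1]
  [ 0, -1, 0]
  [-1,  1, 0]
x^2 + 2*x + 1

The characteristic polynomial is χ_A(x) = (x + 1)^3, so the eigenvalues are known. The minimal polynomial is
  m_A(x) = Π_λ (x − λ)^{k_λ}
where k_λ is the size of the *largest* Jordan block for λ (equivalently, the smallest k with (A − λI)^k v = 0 for every generalised eigenvector v of λ).

  λ = -1: largest Jordan block has size 2, contributing (x + 1)^2

So m_A(x) = (x + 1)^2 = x^2 + 2*x + 1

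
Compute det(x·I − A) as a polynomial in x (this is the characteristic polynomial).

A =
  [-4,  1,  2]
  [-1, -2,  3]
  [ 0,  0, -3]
x^3 + 9*x^2 + 27*x + 27

Expanding det(x·I − A) (e.g. by cofactor expansion or by noting that A is similar to its Jordan form J, which has the same characteristic polynomial as A) gives
  χ_A(x) = x^3 + 9*x^2 + 27*x + 27
which factors as (x + 3)^3. The eigenvalues (with algebraic multiplicities) are λ = -3 with multiplicity 3.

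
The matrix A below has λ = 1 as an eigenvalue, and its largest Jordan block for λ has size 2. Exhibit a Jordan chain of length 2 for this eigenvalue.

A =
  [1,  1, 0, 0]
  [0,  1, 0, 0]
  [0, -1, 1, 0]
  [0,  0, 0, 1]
A Jordan chain for λ = 1 of length 2:
v_1 = (1, 0, -1, 0)ᵀ
v_2 = (0, 1, 0, 0)ᵀ

Let N = A − (1)·I. We want v_2 with N^2 v_2 = 0 but N^1 v_2 ≠ 0; then v_{j-1} := N · v_j for j = 2, …, 2.

Pick v_2 = (0, 1, 0, 0)ᵀ.
Then v_1 = N · v_2 = (1, 0, -1, 0)ᵀ.

Sanity check: (A − (1)·I) v_1 = (0, 0, 0, 0)ᵀ = 0. ✓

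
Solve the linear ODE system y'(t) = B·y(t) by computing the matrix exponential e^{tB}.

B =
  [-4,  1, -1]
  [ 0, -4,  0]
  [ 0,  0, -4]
e^{tB} =
  [exp(-4*t), t*exp(-4*t), -t*exp(-4*t)]
  [0, exp(-4*t), 0]
  [0, 0, exp(-4*t)]

Strategy: write B = P · J · P⁻¹ where J is a Jordan canonical form, so e^{tB} = P · e^{tJ} · P⁻¹, and e^{tJ} can be computed block-by-block.

B has Jordan form
J =
  [-4,  1,  0]
  [ 0, -4,  0]
  [ 0,  0, -4]
(up to reordering of blocks).

Per-block formulas:
  For a 1×1 block at λ = -4: exp(t · [-4]) = [e^(-4t)].
  For a 2×2 Jordan block J_2(-4): exp(t · J_2(-4)) = e^(-4t)·(I + t·N), where N is the 2×2 nilpotent shift.

After assembling e^{tJ} and conjugating by P, we get:

e^{tB} =
  [exp(-4*t), t*exp(-4*t), -t*exp(-4*t)]
  [0, exp(-4*t), 0]
  [0, 0, exp(-4*t)]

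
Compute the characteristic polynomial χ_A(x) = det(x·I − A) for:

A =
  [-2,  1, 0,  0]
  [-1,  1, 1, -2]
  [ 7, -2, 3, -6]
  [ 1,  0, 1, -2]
x^4

Expanding det(x·I − A) (e.g. by cofactor expansion or by noting that A is similar to its Jordan form J, which has the same characteristic polynomial as A) gives
  χ_A(x) = x^4
which factors as x^4. The eigenvalues (with algebraic multiplicities) are λ = 0 with multiplicity 4.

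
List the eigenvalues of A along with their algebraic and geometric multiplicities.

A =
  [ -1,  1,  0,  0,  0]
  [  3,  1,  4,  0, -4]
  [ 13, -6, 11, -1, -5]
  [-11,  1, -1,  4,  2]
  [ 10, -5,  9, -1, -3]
λ = 0: alg = 2, geom = 1; λ = 2: alg = 1, geom = 1; λ = 5: alg = 2, geom = 1

Step 1 — factor the characteristic polynomial to read off the algebraic multiplicities:
  χ_A(x) = x^2*(x - 5)^2*(x - 2)

Step 2 — compute geometric multiplicities via the rank-nullity identity g(λ) = n − rank(A − λI):
  rank(A − (0)·I) = 4, so dim ker(A − (0)·I) = n − 4 = 1
  rank(A − (2)·I) = 4, so dim ker(A − (2)·I) = n − 4 = 1
  rank(A − (5)·I) = 4, so dim ker(A − (5)·I) = n − 4 = 1

Summary:
  λ = 0: algebraic multiplicity = 2, geometric multiplicity = 1
  λ = 2: algebraic multiplicity = 1, geometric multiplicity = 1
  λ = 5: algebraic multiplicity = 2, geometric multiplicity = 1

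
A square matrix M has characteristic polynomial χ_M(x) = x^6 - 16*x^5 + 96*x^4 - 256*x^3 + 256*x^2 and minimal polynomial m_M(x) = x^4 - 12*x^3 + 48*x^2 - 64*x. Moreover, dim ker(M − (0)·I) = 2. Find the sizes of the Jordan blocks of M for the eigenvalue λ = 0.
Block sizes for λ = 0: [1, 1]

Step 1 — from the characteristic polynomial, algebraic multiplicity of λ = 0 is 2. From dim ker(M − (0)·I) = 2, there are exactly 2 Jordan blocks for λ = 0.
Step 2 — from the minimal polynomial, the factor (x − 0) tells us the largest block for λ = 0 has size 1.
Step 3 — with total size 2, 2 blocks, and largest block 1, the block sizes (in nonincreasing order) are [1, 1].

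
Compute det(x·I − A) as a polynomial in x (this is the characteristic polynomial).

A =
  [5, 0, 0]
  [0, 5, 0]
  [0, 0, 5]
x^3 - 15*x^2 + 75*x - 125

Expanding det(x·I − A) (e.g. by cofactor expansion or by noting that A is similar to its Jordan form J, which has the same characteristic polynomial as A) gives
  χ_A(x) = x^3 - 15*x^2 + 75*x - 125
which factors as (x - 5)^3. The eigenvalues (with algebraic multiplicities) are λ = 5 with multiplicity 3.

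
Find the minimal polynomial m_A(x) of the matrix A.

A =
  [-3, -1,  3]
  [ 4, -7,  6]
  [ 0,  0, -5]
x^2 + 10*x + 25

The characteristic polynomial is χ_A(x) = (x + 5)^3, so the eigenvalues are known. The minimal polynomial is
  m_A(x) = Π_λ (x − λ)^{k_λ}
where k_λ is the size of the *largest* Jordan block for λ (equivalently, the smallest k with (A − λI)^k v = 0 for every generalised eigenvector v of λ).

  λ = -5: largest Jordan block has size 2, contributing (x + 5)^2

So m_A(x) = (x + 5)^2 = x^2 + 10*x + 25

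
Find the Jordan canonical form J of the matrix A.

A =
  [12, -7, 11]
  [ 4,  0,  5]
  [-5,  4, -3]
J_3(3)

The characteristic polynomial is
  det(x·I − A) = x^3 - 9*x^2 + 27*x - 27 = (x - 3)^3

Eigenvalues and multiplicities (the geometric multiplicity of λ is n − rank(A − λI), which equals the number of Jordan blocks for λ):
  λ = 3: algebraic multiplicity = 3, geometric multiplicity = 1

Determining the block sizes for each eigenvalue:
  λ = 3: one block (gm = 1), so the single block has size am = 3 → block sizes [3]

Assembling the blocks gives a Jordan form
J =
  [3, 1, 0]
  [0, 3, 1]
  [0, 0, 3]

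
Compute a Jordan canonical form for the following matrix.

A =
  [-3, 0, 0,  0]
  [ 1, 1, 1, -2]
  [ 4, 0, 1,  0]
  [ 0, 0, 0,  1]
J_1(-3) ⊕ J_2(1) ⊕ J_1(1)

The characteristic polynomial is
  det(x·I − A) = x^4 - 6*x^2 + 8*x - 3 = (x - 1)^3*(x + 3)

Eigenvalues and multiplicities (the geometric multiplicity of λ is n − rank(A − λI), which equals the number of Jordan blocks for λ):
  λ = -3: algebraic multiplicity = 1, geometric multiplicity = 1
  λ = 1: algebraic multiplicity = 3, geometric multiplicity = 2

Determining the block sizes for each eigenvalue:
  λ = -3: one block (gm = 1), so the single block has size am = 1 → block sizes [1]
  λ = 1: 2 blocks summing to 3 forces exactly one block of size 2 and the rest size 1 → block sizes [2, 1]

Assembling the blocks gives a Jordan form
J =
  [-3, 0, 0, 0]
  [ 0, 1, 1, 0]
  [ 0, 0, 1, 0]
  [ 0, 0, 0, 1]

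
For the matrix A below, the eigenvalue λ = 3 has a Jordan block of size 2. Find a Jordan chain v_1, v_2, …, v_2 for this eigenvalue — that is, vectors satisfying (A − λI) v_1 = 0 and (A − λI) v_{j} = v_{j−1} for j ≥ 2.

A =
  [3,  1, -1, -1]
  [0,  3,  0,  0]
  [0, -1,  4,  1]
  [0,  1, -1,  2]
A Jordan chain for λ = 3 of length 2:
v_1 = (1, 0, -1, 1)ᵀ
v_2 = (0, 1, 0, 0)ᵀ

Let N = A − (3)·I. We want v_2 with N^2 v_2 = 0 but N^1 v_2 ≠ 0; then v_{j-1} := N · v_j for j = 2, …, 2.

Pick v_2 = (0, 1, 0, 0)ᵀ.
Then v_1 = N · v_2 = (1, 0, -1, 1)ᵀ.

Sanity check: (A − (3)·I) v_1 = (0, 0, 0, 0)ᵀ = 0. ✓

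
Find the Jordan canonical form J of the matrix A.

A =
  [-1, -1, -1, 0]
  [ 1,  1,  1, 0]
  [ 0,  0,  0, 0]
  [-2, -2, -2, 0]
J_2(0) ⊕ J_1(0) ⊕ J_1(0)

The characteristic polynomial is
  det(x·I − A) = x^4

Eigenvalues and multiplicities (the geometric multiplicity of λ is n − rank(A − λI), which equals the number of Jordan blocks for λ):
  λ = 0: algebraic multiplicity = 4, geometric multiplicity = 3

Determining the block sizes for each eigenvalue:
  λ = 0: 3 blocks summing to 4 forces exactly one block of size 2 and the rest size 1 → block sizes [2, 1, 1]

Assembling the blocks gives a Jordan form
J =
  [0, 1, 0, 0]
  [0, 0, 0, 0]
  [0, 0, 0, 0]
  [0, 0, 0, 0]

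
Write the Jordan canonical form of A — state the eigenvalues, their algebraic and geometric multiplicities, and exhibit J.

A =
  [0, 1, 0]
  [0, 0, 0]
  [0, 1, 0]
J_2(0) ⊕ J_1(0)

The characteristic polynomial is
  det(x·I − A) = x^3

Eigenvalues and multiplicities (the geometric multiplicity of λ is n − rank(A − λI), which equals the number of Jordan blocks for λ):
  λ = 0: algebraic multiplicity = 3, geometric multiplicity = 2

Determining the block sizes for each eigenvalue:
  λ = 0: 2 blocks summing to 3 forces exactly one block of size 2 and the rest size 1 → block sizes [2, 1]

Assembling the blocks gives a Jordan form
J =
  [0, 1, 0]
  [0, 0, 0]
  [0, 0, 0]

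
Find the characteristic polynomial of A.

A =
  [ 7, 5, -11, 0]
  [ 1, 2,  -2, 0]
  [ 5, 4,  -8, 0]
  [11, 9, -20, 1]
x^4 - 2*x^3 + x^2

Expanding det(x·I − A) (e.g. by cofactor expansion or by noting that A is similar to its Jordan form J, which has the same characteristic polynomial as A) gives
  χ_A(x) = x^4 - 2*x^3 + x^2
which factors as x^2*(x - 1)^2. The eigenvalues (with algebraic multiplicities) are λ = 0 with multiplicity 2, λ = 1 with multiplicity 2.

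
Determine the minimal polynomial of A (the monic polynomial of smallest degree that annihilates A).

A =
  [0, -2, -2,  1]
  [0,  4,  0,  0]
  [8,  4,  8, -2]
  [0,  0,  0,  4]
x^2 - 8*x + 16

The characteristic polynomial is χ_A(x) = (x - 4)^4, so the eigenvalues are known. The minimal polynomial is
  m_A(x) = Π_λ (x − λ)^{k_λ}
where k_λ is the size of the *largest* Jordan block for λ (equivalently, the smallest k with (A − λI)^k v = 0 for every generalised eigenvector v of λ).

  λ = 4: largest Jordan block has size 2, contributing (x − 4)^2

So m_A(x) = (x - 4)^2 = x^2 - 8*x + 16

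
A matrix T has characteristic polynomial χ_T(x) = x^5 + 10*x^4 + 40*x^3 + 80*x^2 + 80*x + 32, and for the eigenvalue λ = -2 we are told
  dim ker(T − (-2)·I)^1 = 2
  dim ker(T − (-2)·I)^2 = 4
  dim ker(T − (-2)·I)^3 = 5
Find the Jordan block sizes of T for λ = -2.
Block sizes for λ = -2: [3, 2]

From the dimensions of kernels of powers, the number of Jordan blocks of size at least j is d_j − d_{j−1} where d_j = dim ker(N^j) (with d_0 = 0). Computing the differences gives [2, 2, 1].
The number of blocks of size exactly k is (#blocks of size ≥ k) − (#blocks of size ≥ k + 1), so the partition is: 1 block(s) of size 2, 1 block(s) of size 3.
In nonincreasing order the block sizes are [3, 2].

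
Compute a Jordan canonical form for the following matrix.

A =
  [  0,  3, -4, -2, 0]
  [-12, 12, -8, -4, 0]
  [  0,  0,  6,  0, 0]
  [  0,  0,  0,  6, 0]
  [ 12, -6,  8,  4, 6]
J_2(6) ⊕ J_1(6) ⊕ J_1(6) ⊕ J_1(6)

The characteristic polynomial is
  det(x·I − A) = x^5 - 30*x^4 + 360*x^3 - 2160*x^2 + 6480*x - 7776 = (x - 6)^5

Eigenvalues and multiplicities (the geometric multiplicity of λ is n − rank(A − λI), which equals the number of Jordan blocks for λ):
  λ = 6: algebraic multiplicity = 5, geometric multiplicity = 4

Determining the block sizes for each eigenvalue:
  λ = 6: 4 blocks summing to 5 forces exactly one block of size 2 and the rest size 1 → block sizes [2, 1, 1, 1]

Assembling the blocks gives a Jordan form
J =
  [6, 1, 0, 0, 0]
  [0, 6, 0, 0, 0]
  [0, 0, 6, 0, 0]
  [0, 0, 0, 6, 0]
  [0, 0, 0, 0, 6]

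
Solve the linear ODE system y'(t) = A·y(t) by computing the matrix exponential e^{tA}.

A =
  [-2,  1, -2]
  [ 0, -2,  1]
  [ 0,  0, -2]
e^{tA} =
  [exp(-2*t), t*exp(-2*t), t^2*exp(-2*t)/2 - 2*t*exp(-2*t)]
  [0, exp(-2*t), t*exp(-2*t)]
  [0, 0, exp(-2*t)]

Strategy: write A = P · J · P⁻¹ where J is a Jordan canonical form, so e^{tA} = P · e^{tJ} · P⁻¹, and e^{tJ} can be computed block-by-block.

A has Jordan form
J =
  [-2,  1,  0]
  [ 0, -2,  1]
  [ 0,  0, -2]
(up to reordering of blocks).

Per-block formulas:
  For a 3×3 Jordan block J_3(-2): exp(t · J_3(-2)) = e^(-2t)·(I + t·N + (t^2/2)·N^2), where N is the 3×3 nilpotent shift.

After assembling e^{tJ} and conjugating by P, we get:

e^{tA} =
  [exp(-2*t), t*exp(-2*t), t^2*exp(-2*t)/2 - 2*t*exp(-2*t)]
  [0, exp(-2*t), t*exp(-2*t)]
  [0, 0, exp(-2*t)]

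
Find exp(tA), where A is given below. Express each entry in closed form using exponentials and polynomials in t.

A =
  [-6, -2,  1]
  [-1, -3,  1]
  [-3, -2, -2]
e^{tA} =
  [t*exp(-3*t) - exp(-3*t) + 2*exp(-5*t), -exp(-3*t) + exp(-5*t), -t*exp(-3*t) + exp(-3*t) - exp(-5*t)]
  [-t*exp(-3*t), exp(-3*t), t*exp(-3*t)]
  [t*exp(-3*t) - 2*exp(-3*t) + 2*exp(-5*t), -exp(-3*t) + exp(-5*t), -t*exp(-3*t) + 2*exp(-3*t) - exp(-5*t)]

Strategy: write A = P · J · P⁻¹ where J is a Jordan canonical form, so e^{tA} = P · e^{tJ} · P⁻¹, and e^{tJ} can be computed block-by-block.

A has Jordan form
J =
  [-5,  0,  0]
  [ 0, -3,  1]
  [ 0,  0, -3]
(up to reordering of blocks).

Per-block formulas:
  For a 2×2 Jordan block J_2(-3): exp(t · J_2(-3)) = e^(-3t)·(I + t·N), where N is the 2×2 nilpotent shift.
  For a 1×1 block at λ = -5: exp(t · [-5]) = [e^(-5t)].

After assembling e^{tJ} and conjugating by P, we get:

e^{tA} =
  [t*exp(-3*t) - exp(-3*t) + 2*exp(-5*t), -exp(-3*t) + exp(-5*t), -t*exp(-3*t) + exp(-3*t) - exp(-5*t)]
  [-t*exp(-3*t), exp(-3*t), t*exp(-3*t)]
  [t*exp(-3*t) - 2*exp(-3*t) + 2*exp(-5*t), -exp(-3*t) + exp(-5*t), -t*exp(-3*t) + 2*exp(-3*t) - exp(-5*t)]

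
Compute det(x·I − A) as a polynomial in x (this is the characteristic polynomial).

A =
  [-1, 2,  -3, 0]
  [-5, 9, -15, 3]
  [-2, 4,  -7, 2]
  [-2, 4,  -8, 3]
x^4 - 4*x^3 + 6*x^2 - 4*x + 1

Expanding det(x·I − A) (e.g. by cofactor expansion or by noting that A is similar to its Jordan form J, which has the same characteristic polynomial as A) gives
  χ_A(x) = x^4 - 4*x^3 + 6*x^2 - 4*x + 1
which factors as (x - 1)^4. The eigenvalues (with algebraic multiplicities) are λ = 1 with multiplicity 4.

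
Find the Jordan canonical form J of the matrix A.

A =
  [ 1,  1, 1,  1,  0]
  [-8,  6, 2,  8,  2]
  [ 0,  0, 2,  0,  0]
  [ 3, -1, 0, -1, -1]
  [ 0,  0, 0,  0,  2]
J_3(2) ⊕ J_1(2) ⊕ J_1(2)

The characteristic polynomial is
  det(x·I − A) = x^5 - 10*x^4 + 40*x^3 - 80*x^2 + 80*x - 32 = (x - 2)^5

Eigenvalues and multiplicities (the geometric multiplicity of λ is n − rank(A − λI), which equals the number of Jordan blocks for λ):
  λ = 2: algebraic multiplicity = 5, geometric multiplicity = 3

Determining the block sizes for each eigenvalue:
  λ = 2: with am = 5 and gm = 3, the partition is not yet determined (e.g. several partitions of 5 into 3 parts exist). Let N = A − (2)·I. Computing rank(N^1) = 2, rank(N^2) = 1, rank(N^3) = 0; the number of blocks of size ≥ j is rank(N^{j−1}) − rank(N^j), giving [3, 1, 1]. So we have 1 block(s) of size 3, 2 block(s) of size 1 → block sizes [3, 1, 1]

Assembling the blocks gives a Jordan form
J =
  [2, 1, 0, 0, 0]
  [0, 2, 1, 0, 0]
  [0, 0, 2, 0, 0]
  [0, 0, 0, 2, 0]
  [0, 0, 0, 0, 2]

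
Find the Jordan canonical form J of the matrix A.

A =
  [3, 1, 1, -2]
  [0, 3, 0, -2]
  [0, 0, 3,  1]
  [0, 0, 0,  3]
J_3(3) ⊕ J_1(3)

The characteristic polynomial is
  det(x·I − A) = x^4 - 12*x^3 + 54*x^2 - 108*x + 81 = (x - 3)^4

Eigenvalues and multiplicities (the geometric multiplicity of λ is n − rank(A − λI), which equals the number of Jordan blocks for λ):
  λ = 3: algebraic multiplicity = 4, geometric multiplicity = 2

Determining the block sizes for each eigenvalue:
  λ = 3: with am = 4 and gm = 2, the partition is not yet determined (e.g. several partitions of 4 into 2 parts exist). Let N = A − (3)·I. Computing rank(N^1) = 2, rank(N^2) = 1, rank(N^3) = 0; the number of blocks of size ≥ j is rank(N^{j−1}) − rank(N^j), giving [2, 1, 1]. So we have 1 block(s) of size 3, 1 block(s) of size 1 → block sizes [3, 1]

Assembling the blocks gives a Jordan form
J =
  [3, 1, 0, 0]
  [0, 3, 1, 0]
  [0, 0, 3, 0]
  [0, 0, 0, 3]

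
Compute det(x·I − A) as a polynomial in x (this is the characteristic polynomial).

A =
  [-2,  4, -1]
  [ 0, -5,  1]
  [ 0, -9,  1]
x^3 + 6*x^2 + 12*x + 8

Expanding det(x·I − A) (e.g. by cofactor expansion or by noting that A is similar to its Jordan form J, which has the same characteristic polynomial as A) gives
  χ_A(x) = x^3 + 6*x^2 + 12*x + 8
which factors as (x + 2)^3. The eigenvalues (with algebraic multiplicities) are λ = -2 with multiplicity 3.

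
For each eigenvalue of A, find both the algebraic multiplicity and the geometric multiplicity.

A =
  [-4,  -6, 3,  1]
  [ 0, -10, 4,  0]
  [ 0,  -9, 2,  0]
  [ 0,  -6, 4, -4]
λ = -4: alg = 4, geom = 2

Step 1 — factor the characteristic polynomial to read off the algebraic multiplicities:
  χ_A(x) = (x + 4)^4

Step 2 — compute geometric multiplicities via the rank-nullity identity g(λ) = n − rank(A − λI):
  rank(A − (-4)·I) = 2, so dim ker(A − (-4)·I) = n − 2 = 2

Summary:
  λ = -4: algebraic multiplicity = 4, geometric multiplicity = 2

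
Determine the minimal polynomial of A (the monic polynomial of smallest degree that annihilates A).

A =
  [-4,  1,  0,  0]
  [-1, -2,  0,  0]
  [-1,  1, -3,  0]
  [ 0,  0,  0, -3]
x^2 + 6*x + 9

The characteristic polynomial is χ_A(x) = (x + 3)^4, so the eigenvalues are known. The minimal polynomial is
  m_A(x) = Π_λ (x − λ)^{k_λ}
where k_λ is the size of the *largest* Jordan block for λ (equivalently, the smallest k with (A − λI)^k v = 0 for every generalised eigenvector v of λ).

  λ = -3: largest Jordan block has size 2, contributing (x + 3)^2

So m_A(x) = (x + 3)^2 = x^2 + 6*x + 9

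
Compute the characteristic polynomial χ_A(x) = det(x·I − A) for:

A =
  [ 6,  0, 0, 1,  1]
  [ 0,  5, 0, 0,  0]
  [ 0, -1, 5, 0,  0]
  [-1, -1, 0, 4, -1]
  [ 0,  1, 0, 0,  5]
x^5 - 25*x^4 + 250*x^3 - 1250*x^2 + 3125*x - 3125

Expanding det(x·I − A) (e.g. by cofactor expansion or by noting that A is similar to its Jordan form J, which has the same characteristic polynomial as A) gives
  χ_A(x) = x^5 - 25*x^4 + 250*x^3 - 1250*x^2 + 3125*x - 3125
which factors as (x - 5)^5. The eigenvalues (with algebraic multiplicities) are λ = 5 with multiplicity 5.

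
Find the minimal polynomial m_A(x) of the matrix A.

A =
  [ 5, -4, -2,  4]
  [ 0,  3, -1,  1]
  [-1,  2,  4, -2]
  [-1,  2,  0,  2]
x^2 - 7*x + 12

The characteristic polynomial is χ_A(x) = (x - 4)^2*(x - 3)^2, so the eigenvalues are known. The minimal polynomial is
  m_A(x) = Π_λ (x − λ)^{k_λ}
where k_λ is the size of the *largest* Jordan block for λ (equivalently, the smallest k with (A − λI)^k v = 0 for every generalised eigenvector v of λ).

  λ = 3: largest Jordan block has size 1, contributing (x − 3)
  λ = 4: largest Jordan block has size 1, contributing (x − 4)

So m_A(x) = (x - 4)*(x - 3) = x^2 - 7*x + 12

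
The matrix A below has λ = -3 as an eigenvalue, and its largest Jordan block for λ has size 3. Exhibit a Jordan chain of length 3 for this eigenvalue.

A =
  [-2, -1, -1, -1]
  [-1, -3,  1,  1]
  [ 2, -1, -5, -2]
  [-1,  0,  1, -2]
A Jordan chain for λ = -3 of length 3:
v_1 = (1, 0, 1, 0)ᵀ
v_2 = (1, -1, 2, -1)ᵀ
v_3 = (1, 0, 0, 0)ᵀ

Let N = A − (-3)·I. We want v_3 with N^3 v_3 = 0 but N^2 v_3 ≠ 0; then v_{j-1} := N · v_j for j = 3, …, 2.

Pick v_3 = (1, 0, 0, 0)ᵀ.
Then v_2 = N · v_3 = (1, -1, 2, -1)ᵀ.
Then v_1 = N · v_2 = (1, 0, 1, 0)ᵀ.

Sanity check: (A − (-3)·I) v_1 = (0, 0, 0, 0)ᵀ = 0. ✓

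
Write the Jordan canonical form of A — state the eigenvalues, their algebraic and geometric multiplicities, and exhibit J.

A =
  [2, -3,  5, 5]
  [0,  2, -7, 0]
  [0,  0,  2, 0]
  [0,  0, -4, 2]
J_3(2) ⊕ J_1(2)

The characteristic polynomial is
  det(x·I − A) = x^4 - 8*x^3 + 24*x^2 - 32*x + 16 = (x - 2)^4

Eigenvalues and multiplicities (the geometric multiplicity of λ is n − rank(A − λI), which equals the number of Jordan blocks for λ):
  λ = 2: algebraic multiplicity = 4, geometric multiplicity = 2

Determining the block sizes for each eigenvalue:
  λ = 2: with am = 4 and gm = 2, the partition is not yet determined (e.g. several partitions of 4 into 2 parts exist). Let N = A − (2)·I. Computing rank(N^1) = 2, rank(N^2) = 1, rank(N^3) = 0; the number of blocks of size ≥ j is rank(N^{j−1}) − rank(N^j), giving [2, 1, 1]. So we have 1 block(s) of size 3, 1 block(s) of size 1 → block sizes [3, 1]

Assembling the blocks gives a Jordan form
J =
  [2, 1, 0, 0]
  [0, 2, 1, 0]
  [0, 0, 2, 0]
  [0, 0, 0, 2]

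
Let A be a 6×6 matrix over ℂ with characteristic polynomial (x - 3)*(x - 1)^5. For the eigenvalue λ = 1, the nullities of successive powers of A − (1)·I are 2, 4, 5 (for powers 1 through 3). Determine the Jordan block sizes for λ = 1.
Block sizes for λ = 1: [3, 2]

From the dimensions of kernels of powers, the number of Jordan blocks of size at least j is d_j − d_{j−1} where d_j = dim ker(N^j) (with d_0 = 0). Computing the differences gives [2, 2, 1].
The number of blocks of size exactly k is (#blocks of size ≥ k) − (#blocks of size ≥ k + 1), so the partition is: 1 block(s) of size 2, 1 block(s) of size 3.
In nonincreasing order the block sizes are [3, 2].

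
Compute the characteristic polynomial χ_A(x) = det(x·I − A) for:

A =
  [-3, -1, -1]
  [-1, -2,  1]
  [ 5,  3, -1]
x^3 + 6*x^2 + 12*x + 8

Expanding det(x·I − A) (e.g. by cofactor expansion or by noting that A is similar to its Jordan form J, which has the same characteristic polynomial as A) gives
  χ_A(x) = x^3 + 6*x^2 + 12*x + 8
which factors as (x + 2)^3. The eigenvalues (with algebraic multiplicities) are λ = -2 with multiplicity 3.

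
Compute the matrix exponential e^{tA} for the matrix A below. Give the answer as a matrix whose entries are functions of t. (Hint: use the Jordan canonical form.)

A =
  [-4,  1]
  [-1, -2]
e^{tA} =
  [-t*exp(-3*t) + exp(-3*t), t*exp(-3*t)]
  [-t*exp(-3*t), t*exp(-3*t) + exp(-3*t)]

Strategy: write A = P · J · P⁻¹ where J is a Jordan canonical form, so e^{tA} = P · e^{tJ} · P⁻¹, and e^{tJ} can be computed block-by-block.

A has Jordan form
J =
  [-3,  1]
  [ 0, -3]
(up to reordering of blocks).

Per-block formulas:
  For a 2×2 Jordan block J_2(-3): exp(t · J_2(-3)) = e^(-3t)·(I + t·N), where N is the 2×2 nilpotent shift.

After assembling e^{tJ} and conjugating by P, we get:

e^{tA} =
  [-t*exp(-3*t) + exp(-3*t), t*exp(-3*t)]
  [-t*exp(-3*t), t*exp(-3*t) + exp(-3*t)]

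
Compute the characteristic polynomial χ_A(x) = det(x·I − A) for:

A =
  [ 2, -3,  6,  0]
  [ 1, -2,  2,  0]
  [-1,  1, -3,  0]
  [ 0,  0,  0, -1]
x^4 + 4*x^3 + 6*x^2 + 4*x + 1

Expanding det(x·I − A) (e.g. by cofactor expansion or by noting that A is similar to its Jordan form J, which has the same characteristic polynomial as A) gives
  χ_A(x) = x^4 + 4*x^3 + 6*x^2 + 4*x + 1
which factors as (x + 1)^4. The eigenvalues (with algebraic multiplicities) are λ = -1 with multiplicity 4.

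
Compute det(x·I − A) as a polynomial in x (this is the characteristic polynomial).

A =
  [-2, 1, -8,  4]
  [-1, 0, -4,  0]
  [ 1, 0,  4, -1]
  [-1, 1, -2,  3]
x^4 - 5*x^3 + 9*x^2 - 7*x + 2

Expanding det(x·I − A) (e.g. by cofactor expansion or by noting that A is similar to its Jordan form J, which has the same characteristic polynomial as A) gives
  χ_A(x) = x^4 - 5*x^3 + 9*x^2 - 7*x + 2
which factors as (x - 2)*(x - 1)^3. The eigenvalues (with algebraic multiplicities) are λ = 1 with multiplicity 3, λ = 2 with multiplicity 1.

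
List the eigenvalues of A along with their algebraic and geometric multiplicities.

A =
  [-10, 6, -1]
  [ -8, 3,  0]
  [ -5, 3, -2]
λ = -3: alg = 3, geom = 1

Step 1 — factor the characteristic polynomial to read off the algebraic multiplicities:
  χ_A(x) = (x + 3)^3

Step 2 — compute geometric multiplicities via the rank-nullity identity g(λ) = n − rank(A − λI):
  rank(A − (-3)·I) = 2, so dim ker(A − (-3)·I) = n − 2 = 1

Summary:
  λ = -3: algebraic multiplicity = 3, geometric multiplicity = 1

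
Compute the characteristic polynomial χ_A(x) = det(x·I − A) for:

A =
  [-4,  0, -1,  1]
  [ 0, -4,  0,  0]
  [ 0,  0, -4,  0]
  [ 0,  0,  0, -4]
x^4 + 16*x^3 + 96*x^2 + 256*x + 256

Expanding det(x·I − A) (e.g. by cofactor expansion or by noting that A is similar to its Jordan form J, which has the same characteristic polynomial as A) gives
  χ_A(x) = x^4 + 16*x^3 + 96*x^2 + 256*x + 256
which factors as (x + 4)^4. The eigenvalues (with algebraic multiplicities) are λ = -4 with multiplicity 4.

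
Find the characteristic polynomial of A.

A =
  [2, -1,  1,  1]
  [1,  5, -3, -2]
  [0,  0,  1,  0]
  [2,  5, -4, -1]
x^4 - 7*x^3 + 18*x^2 - 20*x + 8

Expanding det(x·I − A) (e.g. by cofactor expansion or by noting that A is similar to its Jordan form J, which has the same characteristic polynomial as A) gives
  χ_A(x) = x^4 - 7*x^3 + 18*x^2 - 20*x + 8
which factors as (x - 2)^3*(x - 1). The eigenvalues (with algebraic multiplicities) are λ = 1 with multiplicity 1, λ = 2 with multiplicity 3.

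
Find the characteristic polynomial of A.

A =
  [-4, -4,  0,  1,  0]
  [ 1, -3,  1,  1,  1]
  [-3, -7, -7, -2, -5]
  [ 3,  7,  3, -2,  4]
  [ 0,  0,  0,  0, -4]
x^5 + 20*x^4 + 160*x^3 + 640*x^2 + 1280*x + 1024

Expanding det(x·I − A) (e.g. by cofactor expansion or by noting that A is similar to its Jordan form J, which has the same characteristic polynomial as A) gives
  χ_A(x) = x^5 + 20*x^4 + 160*x^3 + 640*x^2 + 1280*x + 1024
which factors as (x + 4)^5. The eigenvalues (with algebraic multiplicities) are λ = -4 with multiplicity 5.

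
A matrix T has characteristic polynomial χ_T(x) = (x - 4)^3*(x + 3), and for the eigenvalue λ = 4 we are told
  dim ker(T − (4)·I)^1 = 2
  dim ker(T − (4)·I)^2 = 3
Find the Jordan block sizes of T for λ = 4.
Block sizes for λ = 4: [2, 1]

From the dimensions of kernels of powers, the number of Jordan blocks of size at least j is d_j − d_{j−1} where d_j = dim ker(N^j) (with d_0 = 0). Computing the differences gives [2, 1].
The number of blocks of size exactly k is (#blocks of size ≥ k) − (#blocks of size ≥ k + 1), so the partition is: 1 block(s) of size 1, 1 block(s) of size 2.
In nonincreasing order the block sizes are [2, 1].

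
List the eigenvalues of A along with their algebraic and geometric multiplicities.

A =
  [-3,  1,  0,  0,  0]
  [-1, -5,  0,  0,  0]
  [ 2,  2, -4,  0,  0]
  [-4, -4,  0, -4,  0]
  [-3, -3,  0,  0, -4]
λ = -4: alg = 5, geom = 4

Step 1 — factor the characteristic polynomial to read off the algebraic multiplicities:
  χ_A(x) = (x + 4)^5

Step 2 — compute geometric multiplicities via the rank-nullity identity g(λ) = n − rank(A − λI):
  rank(A − (-4)·I) = 1, so dim ker(A − (-4)·I) = n − 1 = 4

Summary:
  λ = -4: algebraic multiplicity = 5, geometric multiplicity = 4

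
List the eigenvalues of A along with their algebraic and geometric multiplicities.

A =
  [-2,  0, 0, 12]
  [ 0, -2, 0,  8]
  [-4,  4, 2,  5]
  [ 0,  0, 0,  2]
λ = -2: alg = 2, geom = 2; λ = 2: alg = 2, geom = 1

Step 1 — factor the characteristic polynomial to read off the algebraic multiplicities:
  χ_A(x) = (x - 2)^2*(x + 2)^2

Step 2 — compute geometric multiplicities via the rank-nullity identity g(λ) = n − rank(A − λI):
  rank(A − (-2)·I) = 2, so dim ker(A − (-2)·I) = n − 2 = 2
  rank(A − (2)·I) = 3, so dim ker(A − (2)·I) = n − 3 = 1

Summary:
  λ = -2: algebraic multiplicity = 2, geometric multiplicity = 2
  λ = 2: algebraic multiplicity = 2, geometric multiplicity = 1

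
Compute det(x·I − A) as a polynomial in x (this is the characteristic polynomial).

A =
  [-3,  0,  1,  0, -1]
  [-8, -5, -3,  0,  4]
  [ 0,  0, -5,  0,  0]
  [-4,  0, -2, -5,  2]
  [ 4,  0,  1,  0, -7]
x^5 + 25*x^4 + 250*x^3 + 1250*x^2 + 3125*x + 3125

Expanding det(x·I − A) (e.g. by cofactor expansion or by noting that A is similar to its Jordan form J, which has the same characteristic polynomial as A) gives
  χ_A(x) = x^5 + 25*x^4 + 250*x^3 + 1250*x^2 + 3125*x + 3125
which factors as (x + 5)^5. The eigenvalues (with algebraic multiplicities) are λ = -5 with multiplicity 5.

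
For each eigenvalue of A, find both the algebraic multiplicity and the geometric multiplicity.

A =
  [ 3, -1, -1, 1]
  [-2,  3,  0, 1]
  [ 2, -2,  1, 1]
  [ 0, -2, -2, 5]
λ = 3: alg = 4, geom = 2

Step 1 — factor the characteristic polynomial to read off the algebraic multiplicities:
  χ_A(x) = (x - 3)^4

Step 2 — compute geometric multiplicities via the rank-nullity identity g(λ) = n − rank(A − λI):
  rank(A − (3)·I) = 2, so dim ker(A − (3)·I) = n − 2 = 2

Summary:
  λ = 3: algebraic multiplicity = 4, geometric multiplicity = 2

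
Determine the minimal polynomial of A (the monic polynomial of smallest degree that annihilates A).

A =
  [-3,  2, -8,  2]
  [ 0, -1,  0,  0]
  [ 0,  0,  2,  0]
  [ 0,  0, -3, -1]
x^3 + 2*x^2 - 5*x - 6

The characteristic polynomial is χ_A(x) = (x - 2)*(x + 1)^2*(x + 3), so the eigenvalues are known. The minimal polynomial is
  m_A(x) = Π_λ (x − λ)^{k_λ}
where k_λ is the size of the *largest* Jordan block for λ (equivalently, the smallest k with (A − λI)^k v = 0 for every generalised eigenvector v of λ).

  λ = -3: largest Jordan block has size 1, contributing (x + 3)
  λ = -1: largest Jordan block has size 1, contributing (x + 1)
  λ = 2: largest Jordan block has size 1, contributing (x − 2)

So m_A(x) = (x - 2)*(x + 1)*(x + 3) = x^3 + 2*x^2 - 5*x - 6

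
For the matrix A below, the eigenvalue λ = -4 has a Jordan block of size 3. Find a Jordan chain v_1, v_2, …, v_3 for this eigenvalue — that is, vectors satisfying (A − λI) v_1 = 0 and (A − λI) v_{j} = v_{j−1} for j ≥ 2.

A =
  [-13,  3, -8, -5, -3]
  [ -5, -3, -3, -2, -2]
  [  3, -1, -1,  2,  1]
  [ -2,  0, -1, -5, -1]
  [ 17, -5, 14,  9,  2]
A Jordan chain for λ = -4 of length 3:
v_1 = (1, 1, 0, 0, -2)ᵀ
v_2 = (-9, -5, 3, -2, 17)ᵀ
v_3 = (1, 0, 0, 0, 0)ᵀ

Let N = A − (-4)·I. We want v_3 with N^3 v_3 = 0 but N^2 v_3 ≠ 0; then v_{j-1} := N · v_j for j = 3, …, 2.

Pick v_3 = (1, 0, 0, 0, 0)ᵀ.
Then v_2 = N · v_3 = (-9, -5, 3, -2, 17)ᵀ.
Then v_1 = N · v_2 = (1, 1, 0, 0, -2)ᵀ.

Sanity check: (A − (-4)·I) v_1 = (0, 0, 0, 0, 0)ᵀ = 0. ✓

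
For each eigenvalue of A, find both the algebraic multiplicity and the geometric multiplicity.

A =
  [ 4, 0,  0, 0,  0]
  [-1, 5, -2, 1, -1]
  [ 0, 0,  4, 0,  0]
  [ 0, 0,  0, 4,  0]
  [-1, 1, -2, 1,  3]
λ = 4: alg = 5, geom = 4

Step 1 — factor the characteristic polynomial to read off the algebraic multiplicities:
  χ_A(x) = (x - 4)^5

Step 2 — compute geometric multiplicities via the rank-nullity identity g(λ) = n − rank(A − λI):
  rank(A − (4)·I) = 1, so dim ker(A − (4)·I) = n − 1 = 4

Summary:
  λ = 4: algebraic multiplicity = 5, geometric multiplicity = 4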